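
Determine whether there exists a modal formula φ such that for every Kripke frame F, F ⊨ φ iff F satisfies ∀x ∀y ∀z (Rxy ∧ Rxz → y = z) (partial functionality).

Definable; ◇r → □r defines it

Yes: it is partial functionality, defined by the CD schema ◇r → □r.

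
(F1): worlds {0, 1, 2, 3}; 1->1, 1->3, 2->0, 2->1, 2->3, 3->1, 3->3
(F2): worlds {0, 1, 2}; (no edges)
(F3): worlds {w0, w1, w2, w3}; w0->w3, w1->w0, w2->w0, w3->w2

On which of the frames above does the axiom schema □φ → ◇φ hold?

(F3)

This is the axiom for seriality; its first-order frame correspondent is ∀x ∃y Rxy.
(F1): fails — world 0 has no successor.
(F2): fails — world 0 has no successor.
(F3): condition met.
Valid on: (F3).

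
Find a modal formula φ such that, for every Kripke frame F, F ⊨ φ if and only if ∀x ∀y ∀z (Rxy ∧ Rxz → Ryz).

A defining formula is ◇ψ → □◇ψ (the 5 axiom).
Suppose ◇ψ→□◇ψ is valid. Take Rxy, Rxz and set V(ψ)={y}. Then ◇ψ at x, so □◇ψ at x, so ◇ψ at z, so some w with Rzw has ψ; w=y, i.e. Rzy. By symmetry of the argument, Ryz.

◇ψ → □◇ψ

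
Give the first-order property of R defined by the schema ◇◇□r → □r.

∀x ∀y ∀z ((xR²y ∧ xRz) → ∃w (yRw ∧ z = w))

This is a Sahlqvist (Geach-type) schema ◇^2□^1r → □^1◇^0r.
Minimal-valuation argument: fix x; take any y with xR^2y and any z with xR^1z. Set V(r) to the set of worlds R-reachable from y in exactly 1 step. Then □^1r holds at y, so the antecedent holds at x; validity forces ◇^0r at z, giving a w with zR^0w and yR^1w.
First-order correspondent: ∀x ∀y ∀z ((xR²y ∧ xRz) → ∃w (yRw ∧ z = w)).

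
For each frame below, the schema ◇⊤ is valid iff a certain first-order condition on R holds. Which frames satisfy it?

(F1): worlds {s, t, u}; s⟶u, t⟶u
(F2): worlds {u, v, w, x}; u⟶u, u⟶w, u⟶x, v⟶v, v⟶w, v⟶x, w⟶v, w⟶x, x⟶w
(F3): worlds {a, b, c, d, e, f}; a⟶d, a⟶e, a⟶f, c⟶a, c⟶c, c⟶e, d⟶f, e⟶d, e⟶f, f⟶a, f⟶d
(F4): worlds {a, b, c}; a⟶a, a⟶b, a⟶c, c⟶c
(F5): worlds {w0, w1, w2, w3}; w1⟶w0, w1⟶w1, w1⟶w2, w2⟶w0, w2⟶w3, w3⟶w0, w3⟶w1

The schema corresponds to seriality: ∀x ∃y Rxy.
(F1): fails — world u has no successor.
(F2): ✓.
(F3): fails — world b has no successor.
(F4): fails — world b has no successor.
(F5): fails — world w0 has no successor.
Valid on: (F2).

(F2)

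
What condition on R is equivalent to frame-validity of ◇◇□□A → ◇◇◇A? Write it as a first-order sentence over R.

This is a Sahlqvist (Geach-type) schema ◇^2□^2A → □^0◇^3A.
Minimal-valuation argument: fix x; take any y with xR^2y and any z with xR^0z. Set V(A) to the set of worlds R-reachable from y in exactly 2 steps. Then □^2A holds at y, so the antecedent holds at x; validity forces ◇^3A at z, giving a w with zR^3w and yR^2w.
First-order correspondent: ∀x ∀y (xR²y → ∃w (yR²w ∧ xR³w)).

∀x ∀y (xR²y → ∃w (yR²w ∧ xR³w))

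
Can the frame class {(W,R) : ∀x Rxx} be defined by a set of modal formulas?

The condition is reflexivity. A defining modal formula is □q → q.
Suppose □q→q is valid. At any x set V(q)={w : Rxw}. Then □q holds at x, so q holds at x, i.e. Rxx.

Yes — defined by □q → q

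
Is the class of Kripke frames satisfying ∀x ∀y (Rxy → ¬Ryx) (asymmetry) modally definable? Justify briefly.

Not definable by any modal formula

If a class were modally definable it would be closed under surjective bounded morphisms (Goldblatt–Thomason).
The 5-cycle (worlds a,b,c,d,e with a→b→c→d→e→a) is asymmetric. Mapping every world to a single reflexive point • is a surjective bounded morphism, and the reflexive point is not asymmetric (R•• but asymmetry requires ¬R••).
So no modal formula (or set of formulas) defines exactly the asymmetric frames.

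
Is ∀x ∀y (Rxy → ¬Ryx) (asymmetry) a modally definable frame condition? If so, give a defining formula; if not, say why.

Not definable by any modal formula

Modal frame validity is preserved under surjective bounded morphisms.
The 5-cycle (worlds s,t,u,v,w with s→t→u→v→w→s) is asymmetric. Mapping every world to a single reflexive point • is a surjective bounded morphism, and the reflexive point is not asymmetric (R•• but asymmetry requires ¬R••).
So the class is not modally definable.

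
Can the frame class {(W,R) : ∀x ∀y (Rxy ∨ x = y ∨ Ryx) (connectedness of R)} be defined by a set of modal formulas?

Not definable by any modal formula

Modal frame validity is preserved under disjoint unions.
Take 4 disjoint single-world reflexive frames: each is trivially connected, but their disjoint union has 4 worlds with no edge between distinct components, so it is not connected.
So no modal formula (or set of formulas) defines exactly the connected frames.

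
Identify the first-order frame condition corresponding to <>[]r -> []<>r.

Suppose ◇□r→□◇r is valid. Take Rxy, Rxz and set V(r)={w : Ryw}. Then □r at y so ◇□r at x, so □◇r at x, so ◇r at z, giving w with Rzw and Ryw.

Convergence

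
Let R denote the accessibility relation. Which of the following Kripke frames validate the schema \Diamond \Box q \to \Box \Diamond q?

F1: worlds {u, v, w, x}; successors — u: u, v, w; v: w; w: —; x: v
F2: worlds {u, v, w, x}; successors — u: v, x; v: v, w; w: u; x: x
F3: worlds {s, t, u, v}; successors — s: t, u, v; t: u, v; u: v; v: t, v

F3

Frame correspondent (Sahlqvist): \forall x \forall y \forall z (Rxy \wedge Rxz \to \exists w (Ryw \wedge Rzw)) — i.e. convergence.
F1: fails — Ruv and Ruw but v and w have no common successor.
F2: fails — Ruv and Rux but v and x have no common successor.
F3: condition met.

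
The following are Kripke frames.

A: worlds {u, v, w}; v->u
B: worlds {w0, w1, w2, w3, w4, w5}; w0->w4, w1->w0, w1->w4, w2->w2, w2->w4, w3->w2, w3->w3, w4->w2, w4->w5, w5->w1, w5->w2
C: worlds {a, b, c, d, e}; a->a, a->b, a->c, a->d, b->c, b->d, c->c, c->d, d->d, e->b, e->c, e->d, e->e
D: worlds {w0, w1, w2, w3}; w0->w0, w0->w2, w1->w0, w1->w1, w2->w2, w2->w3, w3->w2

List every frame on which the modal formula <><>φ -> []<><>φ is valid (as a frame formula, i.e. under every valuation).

The schema corresponds to a generalized confluence (Geach) condition: forall x forall y forall z ((x R^2 y & xRz) -> exists w (y = w & z R^2 w)).
A: condition met.
B: fails — w0R²w5, w0Rw4 but no w with w5=w and w4R²w.
C: fails — aR²a, aRb but no w with a=w and bR²w.
D: fails — w0R²w0, w0Rw2 but no w with w0=w and w2R²w.

A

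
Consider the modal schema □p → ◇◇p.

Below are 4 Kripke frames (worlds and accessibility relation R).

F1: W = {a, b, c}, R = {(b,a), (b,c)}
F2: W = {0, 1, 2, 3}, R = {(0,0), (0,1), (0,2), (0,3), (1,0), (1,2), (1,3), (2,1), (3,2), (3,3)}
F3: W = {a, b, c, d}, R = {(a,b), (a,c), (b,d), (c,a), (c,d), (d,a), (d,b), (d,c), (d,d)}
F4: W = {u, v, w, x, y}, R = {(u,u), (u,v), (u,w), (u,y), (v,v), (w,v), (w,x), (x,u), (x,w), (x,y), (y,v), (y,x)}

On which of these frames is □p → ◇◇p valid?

F4

The schema corresponds to a generalized confluence (Geach) condition: ∀x ∃w (xRw ∧ xR²w).
F1: fails — at a but no w with aRw and aR²w.
F2: fails — at 2 but no w with 2Rw and 2R²w.
F3: fails — at a but no w with aRw and aR²w.
F4: holds.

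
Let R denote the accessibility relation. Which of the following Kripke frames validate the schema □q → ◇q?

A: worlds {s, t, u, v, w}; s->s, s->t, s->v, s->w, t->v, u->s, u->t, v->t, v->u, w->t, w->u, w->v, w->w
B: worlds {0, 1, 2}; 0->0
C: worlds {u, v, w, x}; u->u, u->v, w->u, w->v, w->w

A

The schema corresponds to seriality: ∀x ∃y Rxy.
A: satisfies the condition.
B: fails — world 1 has no successor.
C: fails — world v has no successor.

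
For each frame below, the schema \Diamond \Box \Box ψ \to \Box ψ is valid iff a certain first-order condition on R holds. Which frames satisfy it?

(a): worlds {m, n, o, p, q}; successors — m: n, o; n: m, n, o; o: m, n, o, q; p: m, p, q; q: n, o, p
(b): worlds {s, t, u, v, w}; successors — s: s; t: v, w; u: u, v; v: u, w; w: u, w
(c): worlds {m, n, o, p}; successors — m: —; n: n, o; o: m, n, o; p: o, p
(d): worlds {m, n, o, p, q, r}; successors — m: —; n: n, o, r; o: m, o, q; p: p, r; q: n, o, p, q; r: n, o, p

This is the axiom for a generalized confluence (Geach) condition; its first-order frame correspondent is \forall x \forall y \forall z ((xRy \wedge xRz) \to \exists w (y R^2 w \wedge z = w)).
(a): fails — pRm, pRp but no w with mR²w and p=w.
(b): holds.
(c): fails — oRm, oRm but no w with mR²w and m=w.
(d): fails — nRo, nRr but no w with oR²w and r=w.
Valid on: (b).

(b)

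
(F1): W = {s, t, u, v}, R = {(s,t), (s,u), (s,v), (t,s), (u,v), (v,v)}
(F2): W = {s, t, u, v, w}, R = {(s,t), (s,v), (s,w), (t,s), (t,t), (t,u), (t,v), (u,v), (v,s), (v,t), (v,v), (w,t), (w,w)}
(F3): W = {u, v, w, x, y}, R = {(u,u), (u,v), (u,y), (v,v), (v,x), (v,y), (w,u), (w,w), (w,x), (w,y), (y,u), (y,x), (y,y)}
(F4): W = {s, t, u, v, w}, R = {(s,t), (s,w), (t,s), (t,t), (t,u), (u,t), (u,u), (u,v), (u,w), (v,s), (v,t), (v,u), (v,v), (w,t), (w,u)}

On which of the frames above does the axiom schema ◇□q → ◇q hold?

The schema corresponds to a generalized confluence (Geach) condition: ∀x ∀y (xRy → ∃w (yRw ∧ xRw)).
(F1): fails — sRt but no w with tRw and sRw.
(F2): holds.
(F3): fails — vRx but no t with xRt and vRt.
(F4): holds.
Valid on: (F2), (F4).

(F2), (F4)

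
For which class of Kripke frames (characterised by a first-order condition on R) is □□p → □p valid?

Suppose □□p→□p is valid. Take Rxy and set V(p)={w : xR²w}. Then □□p at x, so □p at x, so p at y, i.e. ∃z(Rxz∧Rzy).
Conversely, on a frame with density the schema holds at every world under every valuation.
Frame condition: ∀x ∀y (Rxy → ∃z (Rxz ∧ Rzy)).

density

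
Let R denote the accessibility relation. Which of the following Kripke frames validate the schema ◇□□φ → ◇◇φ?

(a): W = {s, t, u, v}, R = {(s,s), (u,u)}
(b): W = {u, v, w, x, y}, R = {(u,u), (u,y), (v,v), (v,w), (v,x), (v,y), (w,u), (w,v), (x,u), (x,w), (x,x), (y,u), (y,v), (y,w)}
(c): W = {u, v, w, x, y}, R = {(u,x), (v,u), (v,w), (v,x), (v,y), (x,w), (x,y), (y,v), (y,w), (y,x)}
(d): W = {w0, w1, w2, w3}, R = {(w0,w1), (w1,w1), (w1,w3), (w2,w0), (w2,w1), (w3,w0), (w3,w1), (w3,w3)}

(a), (b), (d)

Frame correspondent (Sahlqvist): ∀x ∀y (xRy → ∃w (yR²w ∧ xR²w)) — i.e. a generalized confluence (Geach) condition.
(a): holds.
(b): holds.
(c): fails — vRw but no t with wR²t and vR²t.
(d): holds.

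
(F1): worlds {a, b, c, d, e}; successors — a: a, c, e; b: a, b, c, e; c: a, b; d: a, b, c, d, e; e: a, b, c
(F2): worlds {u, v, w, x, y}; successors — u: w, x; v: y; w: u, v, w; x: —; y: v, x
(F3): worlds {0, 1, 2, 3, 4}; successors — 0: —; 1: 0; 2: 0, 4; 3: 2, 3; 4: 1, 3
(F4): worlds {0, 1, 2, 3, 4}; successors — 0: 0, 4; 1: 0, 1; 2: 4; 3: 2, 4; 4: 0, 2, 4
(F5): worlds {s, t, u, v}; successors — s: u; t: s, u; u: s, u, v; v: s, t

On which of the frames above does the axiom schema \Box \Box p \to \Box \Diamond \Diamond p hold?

(F1), (F4), (F5)

Frame correspondent (Sahlqvist): \forall x \forall z (xRz \to \exists w (x R^2 w \wedge z R^2 w)) — i.e. a generalized confluence (Geach) condition.
(F1): satisfies the condition.
(F2): fails — uRx but no t with uR²t and xR²t.
(F3): fails — 1R0 but no w with 1R²w and 0R²w.
(F4): satisfies the condition.
(F5): satisfies the condition.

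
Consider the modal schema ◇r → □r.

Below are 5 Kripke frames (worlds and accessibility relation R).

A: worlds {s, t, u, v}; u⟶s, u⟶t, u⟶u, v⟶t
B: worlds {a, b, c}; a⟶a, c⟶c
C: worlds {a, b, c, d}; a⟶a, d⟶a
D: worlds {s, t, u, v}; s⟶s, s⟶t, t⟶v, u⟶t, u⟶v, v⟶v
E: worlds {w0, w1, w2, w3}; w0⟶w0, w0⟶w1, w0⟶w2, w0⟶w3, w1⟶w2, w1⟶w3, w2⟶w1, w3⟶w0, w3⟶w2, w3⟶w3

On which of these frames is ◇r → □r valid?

B, C

The schema corresponds to partial functionality: ∀x ∀y ∀z (Rxy ∧ Rxz → y = z).
A: fails — u sees both s and t.
B: condition met.
C: condition met.
D: fails — s sees both s and t.
E: fails — w0 sees both w0 and w1.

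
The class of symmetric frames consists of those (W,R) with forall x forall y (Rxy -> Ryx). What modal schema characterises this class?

p → □◇p

The condition is symmetry. The B schema p → □◇p defines it.
Suppose p→□◇p is valid. Take Rxy and set V(p)={x}. Then p at x, so □◇p at x, so ◇p at y, so some z with Ryz has p; z=x, i.e. Ryx.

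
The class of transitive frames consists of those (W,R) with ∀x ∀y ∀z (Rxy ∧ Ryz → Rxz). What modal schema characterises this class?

□s → □□s

This is transitivity; the standard corresponding axiom is 4: □s → □□s.
Suppose □s→□□s is valid. Take Rxy, Ryz and set V(s)={w : Rxw}. Then □s at x, so □□s at x, so □s at y, so s at z, i.e. Rxz.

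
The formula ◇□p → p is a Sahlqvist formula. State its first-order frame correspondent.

symmetry

This is a form of the B axiom.
Its frame correspondent is symmetry — ∀x ∀y (Rxy → Ryx).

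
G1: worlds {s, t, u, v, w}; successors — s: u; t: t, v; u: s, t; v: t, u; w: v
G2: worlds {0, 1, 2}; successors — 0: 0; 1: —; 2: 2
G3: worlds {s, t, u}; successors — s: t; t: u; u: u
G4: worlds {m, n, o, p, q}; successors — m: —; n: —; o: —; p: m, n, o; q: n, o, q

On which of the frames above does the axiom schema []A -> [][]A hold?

Frame correspondent (Sahlqvist): forall x forall y forall z (Rxy & Ryz -> Rxz) — i.e. transitivity.
G1: fails — Rtv and Rvu but not Rtu.
G2: holds.
G3: fails — Rst and Rtu but not Rsu.
G4: holds.

G2, G4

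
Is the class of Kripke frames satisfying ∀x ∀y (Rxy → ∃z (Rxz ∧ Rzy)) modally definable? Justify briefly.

Yes: it is density, defined by the C4 schema □□r → □r.
Suppose □□r→□r is valid. Take Rxy and set V(r)={w : xR²w}. Then □□r at x, so □r at x, so r at y, i.e. ∃z(Rxz∧Rzy).

Yes — defined by □□r → □r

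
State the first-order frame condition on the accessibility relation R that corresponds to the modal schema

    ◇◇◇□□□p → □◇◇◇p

This is a Sahlqvist (Geach-type) schema ◇^3□^3p → □^1◇^3p.
First-order correspondent: ∀x ∀y ∀z ((xR³y ∧ xRz) → ∃w (yR³w ∧ zR³w)).

∀x ∀y ∀z ((xR³y ∧ xRz) → ∃w (yR³w ∧ zR³w))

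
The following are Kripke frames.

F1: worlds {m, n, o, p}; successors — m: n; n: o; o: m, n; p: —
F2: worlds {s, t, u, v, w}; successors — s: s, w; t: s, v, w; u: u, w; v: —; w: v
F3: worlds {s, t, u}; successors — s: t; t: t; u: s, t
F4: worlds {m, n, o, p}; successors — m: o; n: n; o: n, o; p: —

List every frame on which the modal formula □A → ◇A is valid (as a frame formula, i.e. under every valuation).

F3

The schema corresponds to seriality: ∀x ∃y Rxy.
F1: fails — world p has no successor.
F2: fails — world v has no successor.
F3: holds.
F4: fails — world p has no successor.
Valid on: F3.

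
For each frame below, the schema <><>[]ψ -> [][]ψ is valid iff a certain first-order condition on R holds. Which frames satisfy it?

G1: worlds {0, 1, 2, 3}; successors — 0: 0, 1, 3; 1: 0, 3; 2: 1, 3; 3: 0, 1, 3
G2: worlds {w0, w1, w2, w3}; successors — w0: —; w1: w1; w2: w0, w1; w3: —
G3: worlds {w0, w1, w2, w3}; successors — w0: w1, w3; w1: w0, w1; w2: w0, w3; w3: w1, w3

Frame correspondent (Sahlqvist): forall x forall y forall z ((x R^2 y & x R^2 z) -> exists w (yRw & z = w)) — i.e. a generalized confluence (Geach) condition.
G1: fails — 0R²1, 0R²1 but no w with 1Rw and 1=w.
G2: holds.
G3: fails — w0R²w0, w0R²w0 but no w with w0Rw and w0=w.

G2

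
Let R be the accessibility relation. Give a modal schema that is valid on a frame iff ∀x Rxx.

The condition is reflexivity. The T schema □s → s defines it.
Suppose □s→s is valid. At any x set V(s)={w : Rxw}. Then □s holds at x, so s holds at x, i.e. Rxx.

□s → s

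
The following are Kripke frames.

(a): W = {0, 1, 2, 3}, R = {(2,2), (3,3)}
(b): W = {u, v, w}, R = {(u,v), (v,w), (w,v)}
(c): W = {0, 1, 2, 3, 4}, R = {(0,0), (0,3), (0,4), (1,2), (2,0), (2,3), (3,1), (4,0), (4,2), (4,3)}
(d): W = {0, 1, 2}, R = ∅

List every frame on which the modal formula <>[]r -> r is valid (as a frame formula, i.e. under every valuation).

(a), (d)

Frame correspondent (Sahlqvist): forall x forall y (Rxy -> Ryx) — i.e. symmetry.
(a): condition met.
(b): fails — Ruv but not Rvu.
(c): fails — R31 but not R13.
(d): condition met.
Valid on: (a), (d).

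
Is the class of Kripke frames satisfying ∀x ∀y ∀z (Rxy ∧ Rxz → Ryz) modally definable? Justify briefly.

Yes: it is the Euclidean property, defined by the 5 schema ◇r → □◇r.
Suppose ◇r→□◇r is valid. Take Rxy, Rxz and set V(r)={y}. Then ◇r at x, so □◇r at x, so ◇r at z, so some w with Rzw has r; w=y, i.e. Rzy. By symmetry of the argument, Ryz.

Yes — defined by ◇r → □◇r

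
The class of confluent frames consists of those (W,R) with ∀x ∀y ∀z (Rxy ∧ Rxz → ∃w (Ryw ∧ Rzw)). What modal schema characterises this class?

◇□q → □◇q

A defining formula is ◇□q → □◇q (the .2 axiom).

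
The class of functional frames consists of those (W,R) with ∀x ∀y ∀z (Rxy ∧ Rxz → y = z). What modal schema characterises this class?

◇q → □q

The condition is partial functionality. The CD schema ◇q → □q defines it.
Suppose ◇q→□q is valid. Take Rxy, Rxz and set V(q)={y}. Then ◇q at x, so □q at x, so q at z, i.e. z=y.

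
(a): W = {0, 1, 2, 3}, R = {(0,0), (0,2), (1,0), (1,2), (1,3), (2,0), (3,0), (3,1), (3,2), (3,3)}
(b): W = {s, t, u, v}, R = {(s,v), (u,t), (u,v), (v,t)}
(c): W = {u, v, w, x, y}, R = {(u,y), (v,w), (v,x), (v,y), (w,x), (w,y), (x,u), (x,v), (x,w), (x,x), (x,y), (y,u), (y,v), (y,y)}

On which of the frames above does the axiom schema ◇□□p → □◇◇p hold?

(a), (c)

Frame correspondent (Sahlqvist): ∀x ∀y ∀z ((xRy ∧ xRz) → ∃w (yR²w ∧ zR²w)) — i.e. a generalized confluence (Geach) condition.
(a): ✓.
(b): fails — sRv, sRv but no w with vR²w and vR²w.
(c): ✓.
Valid on: (a), (c).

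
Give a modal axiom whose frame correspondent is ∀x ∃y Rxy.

A defining formula is □ψ → ◇ψ (the D axiom).

□ψ → ◇ψ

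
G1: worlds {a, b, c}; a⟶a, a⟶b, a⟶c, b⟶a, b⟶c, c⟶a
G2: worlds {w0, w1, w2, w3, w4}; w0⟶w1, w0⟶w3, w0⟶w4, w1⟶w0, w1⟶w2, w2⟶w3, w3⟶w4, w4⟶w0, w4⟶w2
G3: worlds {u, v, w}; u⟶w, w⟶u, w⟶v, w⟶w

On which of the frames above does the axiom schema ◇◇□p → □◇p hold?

This is the axiom for a generalized confluence (Geach) condition; its first-order frame correspondent is ∀x ∀y ∀z ((xR²y ∧ xRz) → ∃w (yRw ∧ zRw)).
G1: satisfies the condition.
G2: fails — w0R²w0, w0Rw1 but no w with w0Rw and w1Rw.
G3: fails — uR²v, uRw but no t with vRt and wRt.
Valid on: G1.

G1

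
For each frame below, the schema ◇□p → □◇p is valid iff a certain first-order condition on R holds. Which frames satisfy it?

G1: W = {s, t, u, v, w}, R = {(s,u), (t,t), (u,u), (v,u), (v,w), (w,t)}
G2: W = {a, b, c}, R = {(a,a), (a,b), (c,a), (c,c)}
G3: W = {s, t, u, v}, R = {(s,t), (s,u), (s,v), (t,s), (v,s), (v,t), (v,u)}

none

This is the axiom for convergence; its first-order frame correspondent is ∀x ∀y ∀z (Rxy ∧ Rxz → ∃w (Ryw ∧ Rzw)).
G1: fails — Rvw and Rvu but w and u have no common successor.
G2: fails — Raa and Rab but a and b have no common successor.
G3: fails — Rsv and Rsu but v and u have no common successor.
Valid on no frame.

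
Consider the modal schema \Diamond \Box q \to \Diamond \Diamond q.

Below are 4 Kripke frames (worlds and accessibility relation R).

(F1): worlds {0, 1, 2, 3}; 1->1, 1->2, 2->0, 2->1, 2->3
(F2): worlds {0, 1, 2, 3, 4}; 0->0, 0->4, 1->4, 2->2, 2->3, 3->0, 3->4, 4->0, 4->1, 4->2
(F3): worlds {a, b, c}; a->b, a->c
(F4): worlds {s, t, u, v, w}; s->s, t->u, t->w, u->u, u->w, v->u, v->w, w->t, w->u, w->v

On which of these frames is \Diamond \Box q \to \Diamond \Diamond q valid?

(F2), (F4)

This is the axiom for a generalized confluence (Geach) condition; its first-order frame correspondent is \forall x \forall y (xRy \to \exists w (yRw \wedge x R^2 w)).
(F1): fails — 2R0 but no w with 0Rw and 2R²w.
(F2): holds.
(F3): fails — aRb but no w with bRw and aR²w.
(F4): holds.
Valid on: (F2), (F4).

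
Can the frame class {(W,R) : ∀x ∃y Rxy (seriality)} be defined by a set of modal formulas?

Yes — defined by □p → ◇p

Yes: it is seriality, defined by the D schema □p → ◇p.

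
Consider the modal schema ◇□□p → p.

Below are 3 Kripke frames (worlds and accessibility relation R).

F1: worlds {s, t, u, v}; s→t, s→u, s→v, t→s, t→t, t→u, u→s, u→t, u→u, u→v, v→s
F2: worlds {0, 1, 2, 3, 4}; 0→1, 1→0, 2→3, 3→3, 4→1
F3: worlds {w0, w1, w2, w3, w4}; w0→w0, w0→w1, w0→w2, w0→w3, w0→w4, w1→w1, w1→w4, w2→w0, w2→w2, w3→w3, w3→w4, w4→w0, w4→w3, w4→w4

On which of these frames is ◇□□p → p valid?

F3

This is the axiom for a generalized confluence (Geach) condition; its first-order frame correspondent is ∀x ∀y (xRy → ∃w (yR²w ∧ x = w)).
F1: fails — sRv but no w with vR²w and s=w.
F2: fails — 0R1 but no w with 1R²w and 0=w.
F3: condition met.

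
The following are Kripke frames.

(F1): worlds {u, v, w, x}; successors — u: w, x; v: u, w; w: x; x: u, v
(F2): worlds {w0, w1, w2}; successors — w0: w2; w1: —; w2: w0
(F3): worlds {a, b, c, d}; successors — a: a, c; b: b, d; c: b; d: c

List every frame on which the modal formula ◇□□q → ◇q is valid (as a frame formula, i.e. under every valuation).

Frame correspondent (Sahlqvist): ∀x ∀y (xRy → ∃w (yR²w ∧ xRw)) — i.e. a generalized confluence (Geach) condition.
(F1): fails — uRw but no t with wR²t and uRt.
(F2): satisfies the condition.
(F3): fails — aRc but no w with cR²w and aRw.

(F2)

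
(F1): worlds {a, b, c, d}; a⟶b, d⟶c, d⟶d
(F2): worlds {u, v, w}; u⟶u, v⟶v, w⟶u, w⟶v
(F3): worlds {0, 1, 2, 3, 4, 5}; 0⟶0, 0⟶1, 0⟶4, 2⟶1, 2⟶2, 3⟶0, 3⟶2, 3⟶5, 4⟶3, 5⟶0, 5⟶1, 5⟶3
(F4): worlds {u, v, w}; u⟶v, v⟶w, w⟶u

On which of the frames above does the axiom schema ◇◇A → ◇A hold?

This is the axiom for transitivity; its first-order frame correspondent is ∀x ∀y ∀z (Rxy ∧ Ryz → Rxz).
(F1): satisfies the condition.
(F2): satisfies the condition.
(F3): fails — R32 and R21 but not R31.
(F4): fails — Ruv and Rvw but not Ruw.
Valid on: (F1), (F2).

(F1), (F2)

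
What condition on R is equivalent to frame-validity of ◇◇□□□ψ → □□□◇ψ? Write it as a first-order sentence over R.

∀x ∀y ∀z ((xR²y ∧ xR³z) → ∃w (yR³w ∧ zRw))

This is a Sahlqvist (Geach-type) schema ◇^2□^3ψ → □^3◇^1ψ.
First-order correspondent: ∀x ∀y ∀z ((xR²y ∧ xR³z) → ∃w (yR³w ∧ zRw)).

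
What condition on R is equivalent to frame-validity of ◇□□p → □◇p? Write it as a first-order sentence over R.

This is a Sahlqvist (Geach-type) schema ◇^1□^2p → □^1◇^1p.
Minimal-valuation argument: fix x; take any y with xR^1y and any z with xR^1z. Set V(p) to the set of worlds R-reachable from y in exactly 2 steps. Then □^2p holds at y, so the antecedent holds at x; validity forces ◇^1p at z, giving a w with zR^1w and yR^2w.
First-order correspondent: ∀x ∀y ∀z ((xRy ∧ xRz) → ∃w (yR²w ∧ zRw)).

∀x ∀y ∀z ((xRy ∧ xRz) → ∃w (yR²w ∧ zRw))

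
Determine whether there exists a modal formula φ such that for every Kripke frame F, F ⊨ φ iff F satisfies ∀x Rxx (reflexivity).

Yes — defined by □q → q

Yes: it is reflexivity, defined by the T schema □q → q.
Suppose □q→q is valid. At any x set V(q)={w : Rxw}. Then □q holds at x, so q holds at x, i.e. Rxx.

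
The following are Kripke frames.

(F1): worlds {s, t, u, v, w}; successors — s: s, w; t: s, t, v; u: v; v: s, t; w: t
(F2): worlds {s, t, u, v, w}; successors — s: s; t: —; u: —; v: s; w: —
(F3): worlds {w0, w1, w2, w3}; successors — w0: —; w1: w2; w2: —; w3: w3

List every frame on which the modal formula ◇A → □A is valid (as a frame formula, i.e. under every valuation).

Frame correspondent (Sahlqvist): ∀x ∀y ∀z (Rxy ∧ Rxz → y = z) — i.e. partial functionality.
(F1): fails — s sees both s and w.
(F2): holds.
(F3): holds.
Valid on: (F2), (F3).

(F2), (F3)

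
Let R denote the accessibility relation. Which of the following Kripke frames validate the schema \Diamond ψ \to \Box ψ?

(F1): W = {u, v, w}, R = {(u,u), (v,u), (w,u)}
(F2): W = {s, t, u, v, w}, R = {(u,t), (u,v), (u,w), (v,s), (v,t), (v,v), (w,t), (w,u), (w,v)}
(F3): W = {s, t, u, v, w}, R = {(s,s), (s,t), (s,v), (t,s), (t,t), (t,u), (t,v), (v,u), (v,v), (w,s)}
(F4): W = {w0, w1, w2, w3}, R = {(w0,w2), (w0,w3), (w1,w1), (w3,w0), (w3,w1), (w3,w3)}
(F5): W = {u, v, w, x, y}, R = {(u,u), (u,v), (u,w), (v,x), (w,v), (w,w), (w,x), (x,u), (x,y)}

This is the axiom for partial functionality; its first-order frame correspondent is \forall x \forall y \forall z (Rxy \wedge Rxz \to y = z).
(F1): satisfies the condition.
(F2): fails — u sees both t and v.
(F3): fails — s sees both s and t.
(F4): fails — w0 sees both w2 and w3.
(F5): fails — u sees both u and v.
Valid on: (F1).

(F1)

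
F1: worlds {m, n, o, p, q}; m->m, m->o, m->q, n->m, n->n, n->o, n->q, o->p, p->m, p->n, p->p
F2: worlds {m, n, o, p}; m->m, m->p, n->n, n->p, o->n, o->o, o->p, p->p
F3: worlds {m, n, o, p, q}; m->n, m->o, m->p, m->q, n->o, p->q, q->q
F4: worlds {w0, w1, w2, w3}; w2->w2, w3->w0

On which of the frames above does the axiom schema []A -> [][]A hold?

F2, F3, F4

Frame correspondent (Sahlqvist): forall x forall y forall z (Rxy & Ryz -> Rxz) — i.e. transitivity.
F1: fails — Rop and Rpm but not Rom.
F2: condition met.
F3: condition met.
F4: condition met.
Valid on: F2, F3, F4.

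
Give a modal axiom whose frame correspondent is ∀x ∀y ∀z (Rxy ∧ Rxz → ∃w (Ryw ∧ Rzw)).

A defining formula is ◇□r → □◇r (the .2 axiom).
Suppose ◇□r→□◇r is valid. Take Rxy, Rxz and set V(r)={w : Ryw}. Then □r at y so ◇□r at x, so □◇r at x, so ◇r at z, giving w with Rzw and Ryw.

◇□r → □◇r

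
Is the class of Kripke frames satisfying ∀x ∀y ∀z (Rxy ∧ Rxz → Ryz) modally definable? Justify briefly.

Yes — defined by ◇r → □◇r

The condition is the Euclidean property. A defining modal formula is ◇r → □◇r.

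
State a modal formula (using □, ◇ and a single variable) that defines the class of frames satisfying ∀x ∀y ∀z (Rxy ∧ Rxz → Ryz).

A defining formula is ◇r → □◇r (the 5 axiom).
Suppose ◇r→□◇r is valid. Take Rxy, Rxz and set V(r)={y}. Then ◇r at x, so □◇r at x, so ◇r at z, so some w with Rzw has r; w=y, i.e. Rzy. By symmetry of the argument, Ryz.

◇r → □◇r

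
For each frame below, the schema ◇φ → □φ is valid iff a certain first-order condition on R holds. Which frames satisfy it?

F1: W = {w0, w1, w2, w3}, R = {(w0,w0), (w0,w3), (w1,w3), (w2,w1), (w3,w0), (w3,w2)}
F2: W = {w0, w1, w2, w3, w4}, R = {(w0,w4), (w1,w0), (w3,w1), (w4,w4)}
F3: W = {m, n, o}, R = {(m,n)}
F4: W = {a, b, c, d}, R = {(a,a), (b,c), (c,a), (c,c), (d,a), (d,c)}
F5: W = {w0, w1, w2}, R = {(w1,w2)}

F2, F3, F5

The schema corresponds to partial functionality: ∀x ∀y ∀z (Rxy ∧ Rxz → y = z).
F1: fails — w0 sees both w0 and w3.
F2: holds.
F3: holds.
F4: fails — c sees both a and c.
F5: holds.
Valid on: F2, F3, F5.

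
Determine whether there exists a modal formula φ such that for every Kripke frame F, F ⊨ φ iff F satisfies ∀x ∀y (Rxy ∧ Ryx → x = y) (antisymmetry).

Not modally definable

Modal frame validity is preserved under surjective bounded morphisms.
The 4-cycle (worlds w0,w1,w2,w3 with w0→w1→w2→w3→w0) is antisymmetric. Sending even-indexed worlds to s and odd-indexed worlds to t is a surjective bounded morphism onto the two-world frame with s↔t, which is not antisymmetric.
Hence antisymmetry is not modally definable.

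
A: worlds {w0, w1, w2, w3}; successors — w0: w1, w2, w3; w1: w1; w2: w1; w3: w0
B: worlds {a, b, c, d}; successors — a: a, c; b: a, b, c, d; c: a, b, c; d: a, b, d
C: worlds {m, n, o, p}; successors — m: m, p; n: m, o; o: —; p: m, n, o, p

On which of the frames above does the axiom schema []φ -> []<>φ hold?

B

This is the axiom for a generalized confluence (Geach) condition; its first-order frame correspondent is forall x forall z (xRz -> exists w (xRw & zRw)).
A: fails — w0Rw3 but no w with w0Rw and w3Rw.
B: holds.
C: fails — nRo but no w with nRw and oRw.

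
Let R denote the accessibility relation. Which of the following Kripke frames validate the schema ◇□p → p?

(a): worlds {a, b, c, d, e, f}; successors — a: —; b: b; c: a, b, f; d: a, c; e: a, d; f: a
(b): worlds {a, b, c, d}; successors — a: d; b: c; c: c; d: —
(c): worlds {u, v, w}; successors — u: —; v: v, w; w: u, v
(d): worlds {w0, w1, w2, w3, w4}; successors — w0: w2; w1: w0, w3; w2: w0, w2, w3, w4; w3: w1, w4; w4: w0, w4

none

Frame correspondent (Sahlqvist): ∀x ∀y (Rxy → Ryx) — i.e. symmetry.
(a): fails — Rdc but not Rcd.
(b): fails — Rad but not Rda.
(c): fails — Rwu but not Ruw.
(d): fails — Rw1w0 but not Rw0w1.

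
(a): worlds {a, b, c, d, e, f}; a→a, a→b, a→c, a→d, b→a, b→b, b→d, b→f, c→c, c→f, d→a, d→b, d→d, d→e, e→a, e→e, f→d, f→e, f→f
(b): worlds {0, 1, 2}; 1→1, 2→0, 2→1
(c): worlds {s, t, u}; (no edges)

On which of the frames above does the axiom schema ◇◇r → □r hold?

The schema corresponds to a generalized confluence (Geach) condition: ∀x ∀y ∀z ((xR²y ∧ xRz) → ∃w (y = w ∧ z = w)).
(a): fails — aR²a, aRb but a ≠ b.
(b): fails — 2R²1, 2R0 but 1 ≠ 0.
(c): condition met.
Valid on: (c).

(c)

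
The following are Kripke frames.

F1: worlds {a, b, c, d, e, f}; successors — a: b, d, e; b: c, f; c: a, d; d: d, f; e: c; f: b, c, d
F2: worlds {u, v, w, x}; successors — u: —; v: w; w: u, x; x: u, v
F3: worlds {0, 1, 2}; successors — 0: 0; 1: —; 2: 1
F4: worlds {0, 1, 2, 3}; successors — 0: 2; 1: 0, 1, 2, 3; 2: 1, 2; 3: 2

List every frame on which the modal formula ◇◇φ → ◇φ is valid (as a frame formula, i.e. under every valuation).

F3

The schema corresponds to transitivity: ∀x ∀y ∀z (Rxy ∧ Ryz → Rxz).
F1: fails — Rbc and Rcd but not Rbd.
F2: fails — Rwx and Rxv but not Rwv.
F3: ✓.
F4: fails — R32 and R21 but not R31.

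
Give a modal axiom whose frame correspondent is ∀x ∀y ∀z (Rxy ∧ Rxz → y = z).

◇ψ → □ψ

The condition is partial functionality. The CD schema ◇ψ → □ψ defines it.
Suppose ◇ψ→□ψ is valid. Take Rxy, Rxz and set V(ψ)={y}. Then ◇ψ at x, so □ψ at x, so ψ at z, i.e. z=y.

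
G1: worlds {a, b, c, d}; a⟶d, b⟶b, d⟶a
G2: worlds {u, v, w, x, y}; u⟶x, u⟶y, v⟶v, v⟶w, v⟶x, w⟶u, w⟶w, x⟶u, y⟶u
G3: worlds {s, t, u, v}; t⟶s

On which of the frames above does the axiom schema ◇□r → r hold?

G1

This is the axiom for symmetry; its first-order frame correspondent is ∀x ∀y (Rxy → Ryx).
G1: holds.
G2: fails — Rwu but not Ruw.
G3: fails — Rts but not Rst.
Valid on: G1.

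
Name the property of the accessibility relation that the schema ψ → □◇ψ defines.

symmetry

Suppose ψ→□◇ψ is valid. Take Rxy and set V(ψ)={x}. Then ψ at x, so □◇ψ at x, so ◇ψ at y, so some z with Ryz has ψ; z=x, i.e. Ryx.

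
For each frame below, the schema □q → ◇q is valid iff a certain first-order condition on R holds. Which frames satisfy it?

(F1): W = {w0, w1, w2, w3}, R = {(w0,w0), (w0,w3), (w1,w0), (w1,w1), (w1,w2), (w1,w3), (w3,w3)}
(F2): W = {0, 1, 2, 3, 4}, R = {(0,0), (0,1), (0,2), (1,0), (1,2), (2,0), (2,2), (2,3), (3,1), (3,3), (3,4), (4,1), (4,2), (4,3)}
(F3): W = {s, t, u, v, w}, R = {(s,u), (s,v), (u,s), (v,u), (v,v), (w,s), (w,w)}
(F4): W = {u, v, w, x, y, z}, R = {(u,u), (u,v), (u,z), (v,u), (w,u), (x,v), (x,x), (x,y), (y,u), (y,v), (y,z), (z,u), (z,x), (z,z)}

(F2), (F4)

Frame correspondent (Sahlqvist): ∀x ∃y Rxy — i.e. seriality.
(F1): fails — world w2 has no successor.
(F2): holds.
(F3): fails — world t has no successor.
(F4): holds.
Valid on: (F2), (F4).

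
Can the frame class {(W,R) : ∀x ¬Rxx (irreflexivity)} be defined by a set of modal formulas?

Not modally definable

Any modally definable frame class is closed under surjective bounded morphisms.
The 5-cycle (worlds s,t,u,v,w with s→t→u→v→w→s) is irreflexive, and the map sending every world to a single reflexive point • is a surjective bounded morphism (forth: every edge maps to (•,•); back: every world has a successor). So any modal formula valid on the 5-cycle is also valid on the reflexive point, which is not irreflexive.
So no modal formula (or set of formulas) defines exactly the irreflexive frames.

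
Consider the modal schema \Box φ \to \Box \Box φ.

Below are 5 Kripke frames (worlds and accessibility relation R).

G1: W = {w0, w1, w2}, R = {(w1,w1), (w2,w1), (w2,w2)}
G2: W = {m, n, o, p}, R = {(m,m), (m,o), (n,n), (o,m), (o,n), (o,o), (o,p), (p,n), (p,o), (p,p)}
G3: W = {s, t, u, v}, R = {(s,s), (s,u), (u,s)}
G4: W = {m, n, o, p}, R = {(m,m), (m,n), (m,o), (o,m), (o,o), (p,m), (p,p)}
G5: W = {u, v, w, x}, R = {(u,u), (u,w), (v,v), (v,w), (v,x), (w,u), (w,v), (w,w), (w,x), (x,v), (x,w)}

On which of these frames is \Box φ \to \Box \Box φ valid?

G1

The schema corresponds to transitivity: \forall x \forall y \forall z (Rxy \wedge Ryz \to Rxz).
G1: ✓.
G2: fails — Rpo and Rom but not Rpm.
G3: fails — Rus and Rsu but not Ruu.
G4: fails — Rom and Rmn but not Ron.
G5: fails — Rxw and Rwu but not Rxu.
Valid on: G1.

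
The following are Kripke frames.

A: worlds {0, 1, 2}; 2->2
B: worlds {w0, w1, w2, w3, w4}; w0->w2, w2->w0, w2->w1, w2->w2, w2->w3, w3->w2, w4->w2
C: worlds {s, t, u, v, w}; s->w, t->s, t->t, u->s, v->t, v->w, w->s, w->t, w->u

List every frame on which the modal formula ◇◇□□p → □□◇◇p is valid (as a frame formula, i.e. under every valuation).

This is the axiom for a generalized confluence (Geach) condition; its first-order frame correspondent is ∀x ∀y ∀z ((xR²y ∧ xR²z) → ∃w (yR²w ∧ zR²w)).
A: condition met.
B: fails — w0R²w0, w0R²w1 but no w with w0R²w and w1R²w.
C: fails — sR²s, sR²u but no w* with sR²w* and uR²w*.

A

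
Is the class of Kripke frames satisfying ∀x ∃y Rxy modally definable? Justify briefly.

This is a Sahlqvist condition; the D axiom □p → ◇p defines it.
Suppose □p→◇p is valid. At any x set V(p)=W. Then □p at x, so ◇p at x, so x has a successor.

Yes, by □p → ◇p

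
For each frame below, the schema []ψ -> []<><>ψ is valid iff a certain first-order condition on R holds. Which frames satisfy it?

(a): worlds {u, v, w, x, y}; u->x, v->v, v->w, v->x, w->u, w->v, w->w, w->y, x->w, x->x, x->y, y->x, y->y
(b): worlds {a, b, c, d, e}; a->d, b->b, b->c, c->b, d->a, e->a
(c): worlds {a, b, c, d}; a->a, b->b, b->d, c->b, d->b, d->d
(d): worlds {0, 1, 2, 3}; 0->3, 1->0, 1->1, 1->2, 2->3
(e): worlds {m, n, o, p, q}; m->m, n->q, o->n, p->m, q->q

The schema corresponds to a generalized confluence (Geach) condition: forall x forall z (xRz -> exists w (xRw & z R^2 w)).
(a): satisfies the condition.
(b): satisfies the condition.
(c): satisfies the condition.
(d): fails — 0R3 but no w with 0Rw and 3R²w.
(e): fails — oRn but no w with oRw and nR²w.

(a), (b), (c)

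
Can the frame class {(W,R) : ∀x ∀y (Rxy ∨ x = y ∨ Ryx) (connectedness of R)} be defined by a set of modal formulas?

No

If a class were modally definable it would be closed under disjoint unions (Goldblatt–Thomason).
Take 3 disjoint single-world reflexive frames: each is trivially connected, but their disjoint union has 3 worlds with no edge between distinct components, so it is not connected.
Hence connectedness of R is not modally definable.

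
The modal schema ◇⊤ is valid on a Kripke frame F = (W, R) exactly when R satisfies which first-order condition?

◇⊤ holds at w iff w has a successor, so frame-validity of ◇⊤ is exactly seriality. Equivalently via □A → ◇A:
Suppose □A→◇A is valid. At any x set V(A)=W. Then □A at x, so ◇A at x, so x has a successor.
Conversely, any frame satisfying ∀x ∃y Rxy validates the schema.
Frame condition: ∀x ∃y Rxy.

Seriality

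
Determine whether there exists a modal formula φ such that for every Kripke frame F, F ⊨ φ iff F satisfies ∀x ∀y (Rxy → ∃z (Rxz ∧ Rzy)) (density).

Yes: it is density, defined by the C4 schema □□r → □r.
Suppose □□r→□r is valid. Take Rxy and set V(r)={w : xR²w}. Then □□r at x, so □r at x, so r at y, i.e. ∃z(Rxz∧Rzy).

Yes — defined by □□r → □r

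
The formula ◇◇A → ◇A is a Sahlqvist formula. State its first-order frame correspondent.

Transitivity

Replacing A by ¬A and contraposing gives the equivalent schema □A → □□A.
Suppose □A→□□A is valid. Take Rxy, Ryz and set V(A)={w : Rxw}. Then □A at x, so □□A at x, so □A at y, so A at z, i.e. Rxz.
The converse is a direct semantic check.
So the correspondent is transitivity.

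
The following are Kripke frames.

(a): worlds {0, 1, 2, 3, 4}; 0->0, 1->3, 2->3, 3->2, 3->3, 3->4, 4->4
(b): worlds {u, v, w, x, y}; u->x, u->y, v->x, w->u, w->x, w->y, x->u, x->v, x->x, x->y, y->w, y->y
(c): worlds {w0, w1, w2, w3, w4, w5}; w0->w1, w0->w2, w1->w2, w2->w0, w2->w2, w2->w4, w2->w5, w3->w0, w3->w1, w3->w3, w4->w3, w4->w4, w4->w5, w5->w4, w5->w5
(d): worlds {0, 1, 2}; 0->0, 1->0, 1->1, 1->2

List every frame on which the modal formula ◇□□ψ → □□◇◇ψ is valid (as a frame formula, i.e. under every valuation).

(a), (b), (c)

Frame correspondent (Sahlqvist): ∀x ∀y ∀z ((xRy ∧ xR²z) → ∃w (yR²w ∧ zR²w)) — i.e. a generalized confluence (Geach) condition.
(a): holds.
(b): holds.
(c): holds.
(d): fails — 1R0, 1R²2 but no w with 0R²w and 2R²w.
Valid on: (a), (b), (c).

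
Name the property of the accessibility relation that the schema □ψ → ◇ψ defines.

This schema is the D axiom.
It corresponds to seriality: ∀x ∃y Rxy.

seriality: ∀x ∃y Rxy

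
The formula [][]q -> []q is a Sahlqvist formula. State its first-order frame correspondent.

Density

This schema is the C4 axiom.
It corresponds to density: forall x forall y (Rxy -> exists z (Rxz & Rzy)).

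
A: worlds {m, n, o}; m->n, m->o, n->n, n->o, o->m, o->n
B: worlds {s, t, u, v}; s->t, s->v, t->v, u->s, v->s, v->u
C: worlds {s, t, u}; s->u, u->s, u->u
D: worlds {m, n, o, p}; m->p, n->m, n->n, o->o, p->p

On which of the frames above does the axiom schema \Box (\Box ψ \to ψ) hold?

Frame correspondent (Sahlqvist): \forall x \forall y (Rxy \to Ryy) — i.e. shift-reflexivity.
A: fails — Rom but not Rmm.
B: fails — Rtv but not Rvv.
C: fails — Rus but not Rss.
D: fails — Rnm but not Rmm.
Valid on no frame.

none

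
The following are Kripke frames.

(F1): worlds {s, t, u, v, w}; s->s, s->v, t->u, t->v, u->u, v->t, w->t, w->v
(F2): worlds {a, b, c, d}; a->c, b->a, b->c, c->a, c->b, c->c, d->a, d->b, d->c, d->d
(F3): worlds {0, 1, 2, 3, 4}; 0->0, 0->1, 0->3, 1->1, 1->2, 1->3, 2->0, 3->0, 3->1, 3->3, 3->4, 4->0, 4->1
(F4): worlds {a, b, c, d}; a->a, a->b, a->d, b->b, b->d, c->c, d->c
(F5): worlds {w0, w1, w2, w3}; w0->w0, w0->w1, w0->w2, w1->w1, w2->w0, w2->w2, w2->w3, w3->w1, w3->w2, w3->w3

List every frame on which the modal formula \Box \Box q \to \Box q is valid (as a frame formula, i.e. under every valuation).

(F2), (F3), (F4), (F5)

The schema corresponds to density: \forall x \forall y (Rxy \to \exists z (Rxz \wedge Rzy)).
(F1): fails — Rtv but no z with Rtz and Rzv.
(F2): ✓.
(F3): ✓.
(F4): ✓.
(F5): ✓.
Valid on: (F2), (F3), (F4), (F5).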